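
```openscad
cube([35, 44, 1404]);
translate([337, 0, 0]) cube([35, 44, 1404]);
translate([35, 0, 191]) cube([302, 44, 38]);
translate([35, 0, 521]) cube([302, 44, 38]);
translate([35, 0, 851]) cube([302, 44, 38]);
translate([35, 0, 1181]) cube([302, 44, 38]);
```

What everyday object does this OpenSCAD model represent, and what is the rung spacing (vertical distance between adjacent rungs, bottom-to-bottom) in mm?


A ladder. The rung spacing is 330 mm.

Two tall 35×44 posts with 4 short bars between them — a ladder. Adjacent rungs sit at z = 191 and z = 521, so the spacing is 521 − 191 = 330 mm.


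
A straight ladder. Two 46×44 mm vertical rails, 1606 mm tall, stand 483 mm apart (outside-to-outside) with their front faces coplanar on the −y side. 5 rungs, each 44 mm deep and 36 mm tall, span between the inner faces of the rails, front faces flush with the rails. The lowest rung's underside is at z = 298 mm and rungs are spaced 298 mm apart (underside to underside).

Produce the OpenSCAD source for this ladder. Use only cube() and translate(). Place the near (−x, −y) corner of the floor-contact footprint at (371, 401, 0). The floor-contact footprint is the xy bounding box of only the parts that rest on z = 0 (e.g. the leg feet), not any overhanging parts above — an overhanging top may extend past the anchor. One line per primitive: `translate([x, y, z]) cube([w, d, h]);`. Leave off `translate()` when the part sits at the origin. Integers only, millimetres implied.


translate([371, 401, 0]) cube([46, 44, 1606]);
translate([808, 401, 0]) cube([46, 44, 1606]);
translate([417, 401, 298]) cube([391, 44, 36]);
translate([417, 401, 596]) cube([391, 44, 36]);
translate([417, 401, 894]) cube([391, 44, 36]);
translate([417, 401, 1192]) cube([391, 44, 36]);
translate([417, 401, 1490]) cube([391, 44, 36]);


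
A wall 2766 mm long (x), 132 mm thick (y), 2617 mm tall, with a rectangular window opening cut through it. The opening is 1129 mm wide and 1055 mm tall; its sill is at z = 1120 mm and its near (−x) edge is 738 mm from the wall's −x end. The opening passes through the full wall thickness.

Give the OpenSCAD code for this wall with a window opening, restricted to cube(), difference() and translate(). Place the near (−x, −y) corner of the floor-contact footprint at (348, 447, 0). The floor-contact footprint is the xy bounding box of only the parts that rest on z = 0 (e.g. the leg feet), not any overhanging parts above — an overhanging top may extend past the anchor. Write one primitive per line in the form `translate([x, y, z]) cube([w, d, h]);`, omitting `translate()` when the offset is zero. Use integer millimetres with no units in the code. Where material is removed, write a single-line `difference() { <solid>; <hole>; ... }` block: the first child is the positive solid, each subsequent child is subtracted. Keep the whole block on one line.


difference() { translate([348, 447, 0]) cube([2766, 132, 2617]); translate([1086, 447, 1120]) cube([1129, 132, 1055]); }


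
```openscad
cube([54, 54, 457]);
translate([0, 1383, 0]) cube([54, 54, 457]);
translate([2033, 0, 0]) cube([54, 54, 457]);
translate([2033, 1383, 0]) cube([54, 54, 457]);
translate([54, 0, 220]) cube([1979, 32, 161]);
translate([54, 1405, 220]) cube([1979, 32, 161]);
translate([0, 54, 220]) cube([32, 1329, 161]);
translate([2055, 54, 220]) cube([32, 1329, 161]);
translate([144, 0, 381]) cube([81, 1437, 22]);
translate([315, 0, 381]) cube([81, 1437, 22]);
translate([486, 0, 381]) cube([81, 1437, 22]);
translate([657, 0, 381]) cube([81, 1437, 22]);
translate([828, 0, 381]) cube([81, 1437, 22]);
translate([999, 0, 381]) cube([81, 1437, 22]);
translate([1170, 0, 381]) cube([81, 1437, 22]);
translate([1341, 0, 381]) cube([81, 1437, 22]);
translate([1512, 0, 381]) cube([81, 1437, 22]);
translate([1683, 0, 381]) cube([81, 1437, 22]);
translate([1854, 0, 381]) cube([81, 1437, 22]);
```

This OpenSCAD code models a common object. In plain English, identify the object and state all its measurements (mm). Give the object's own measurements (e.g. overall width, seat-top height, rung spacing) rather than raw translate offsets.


A bed frame 2087 mm long (x) by 1437 mm wide (y). Four 54×54 mm corner posts, 457 mm tall, at the corners of the footprint. Four rails of 32 mm thickness and 161 mm height run between adjacent posts with their undersides at z = 220 mm, their outer faces flush with the outside of the frame (the two x-running rails run between the posts' inner faces; the two y-running rails run between the posts' inner faces). 11 slats, each 81 mm wide (x) and 22 mm thick, lie across the top of the two x-running rails, running the full 1437 mm width of the frame in y; along x they sit between the end posts with a 90 mm gap after the −x posts and between neighbouring slats, leaving 98 mm before the +x posts.


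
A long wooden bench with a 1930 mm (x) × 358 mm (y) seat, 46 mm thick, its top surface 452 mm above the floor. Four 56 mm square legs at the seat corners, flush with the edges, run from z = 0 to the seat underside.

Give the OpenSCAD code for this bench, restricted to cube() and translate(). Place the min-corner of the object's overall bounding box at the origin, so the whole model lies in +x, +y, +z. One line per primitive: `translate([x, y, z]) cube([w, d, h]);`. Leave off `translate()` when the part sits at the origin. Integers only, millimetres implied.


// leg_h = 452 − 46 = 406
translate([0, 0, 406]) cube([1930, 358, 46]);
cube([56, 56, 406]);
translate([0, 302, 0]) cube([56, 56, 406]);
translate([1874, 0, 0]) cube([56, 56, 406]);
translate([1874, 302, 0]) cube([56, 56, 406]);


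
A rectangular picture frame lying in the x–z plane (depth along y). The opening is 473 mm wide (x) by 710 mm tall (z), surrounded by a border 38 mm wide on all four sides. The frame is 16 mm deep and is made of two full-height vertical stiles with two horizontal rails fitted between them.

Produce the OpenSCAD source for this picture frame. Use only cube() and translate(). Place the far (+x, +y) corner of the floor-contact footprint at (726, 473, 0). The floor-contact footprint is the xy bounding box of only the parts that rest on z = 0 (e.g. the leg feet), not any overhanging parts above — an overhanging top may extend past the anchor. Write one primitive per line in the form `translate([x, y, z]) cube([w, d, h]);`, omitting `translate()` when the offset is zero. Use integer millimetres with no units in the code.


translate([177, 457, 0]) cube([38, 16, 786]);
translate([688, 457, 0]) cube([38, 16, 786]);
translate([215, 457, 0]) cube([473, 16, 38]);
translate([215, 457, 748]) cube([473, 16, 38]);


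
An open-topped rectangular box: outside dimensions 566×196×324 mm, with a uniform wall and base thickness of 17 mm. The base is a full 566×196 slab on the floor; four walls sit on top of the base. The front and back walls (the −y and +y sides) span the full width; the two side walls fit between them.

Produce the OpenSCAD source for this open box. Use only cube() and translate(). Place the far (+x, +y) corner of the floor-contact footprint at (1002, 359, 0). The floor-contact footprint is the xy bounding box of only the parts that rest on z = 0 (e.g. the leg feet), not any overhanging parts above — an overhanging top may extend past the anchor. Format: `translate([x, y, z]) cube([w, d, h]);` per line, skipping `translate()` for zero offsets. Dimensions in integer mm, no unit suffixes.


translate([436, 163, 0]) cube([566, 196, 17]);
translate([436, 163, 17]) cube([566, 17, 307]);
translate([436, 342, 17]) cube([566, 17, 307]);
translate([436, 180, 17]) cube([17, 162, 307]);
translate([985, 180, 17]) cube([17, 162, 307]);


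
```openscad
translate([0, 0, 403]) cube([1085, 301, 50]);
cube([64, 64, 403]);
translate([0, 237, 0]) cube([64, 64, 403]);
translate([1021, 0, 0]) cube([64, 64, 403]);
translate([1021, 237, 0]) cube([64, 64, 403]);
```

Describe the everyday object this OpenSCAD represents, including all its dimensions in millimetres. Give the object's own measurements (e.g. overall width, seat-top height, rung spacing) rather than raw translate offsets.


A bench: a 1085×301 mm seat slab, 50 mm thick, top at z = 453 mm, on four 64×64 mm square legs flush with the seat corners and standing on z = 0.


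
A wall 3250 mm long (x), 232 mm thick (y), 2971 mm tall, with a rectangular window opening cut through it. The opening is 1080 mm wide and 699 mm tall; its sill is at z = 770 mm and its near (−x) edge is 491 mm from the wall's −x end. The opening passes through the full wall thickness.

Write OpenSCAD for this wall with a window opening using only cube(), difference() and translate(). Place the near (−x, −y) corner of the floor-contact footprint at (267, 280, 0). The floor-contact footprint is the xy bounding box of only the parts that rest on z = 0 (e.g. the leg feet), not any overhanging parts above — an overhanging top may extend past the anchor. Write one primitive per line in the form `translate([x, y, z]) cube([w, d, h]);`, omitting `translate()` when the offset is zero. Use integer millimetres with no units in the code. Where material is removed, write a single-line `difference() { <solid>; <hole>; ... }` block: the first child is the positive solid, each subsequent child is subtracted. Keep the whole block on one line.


difference() { translate([267, 280, 0]) cube([3250, 232, 2971]); translate([758, 280, 770]) cube([1080, 232, 699]); }


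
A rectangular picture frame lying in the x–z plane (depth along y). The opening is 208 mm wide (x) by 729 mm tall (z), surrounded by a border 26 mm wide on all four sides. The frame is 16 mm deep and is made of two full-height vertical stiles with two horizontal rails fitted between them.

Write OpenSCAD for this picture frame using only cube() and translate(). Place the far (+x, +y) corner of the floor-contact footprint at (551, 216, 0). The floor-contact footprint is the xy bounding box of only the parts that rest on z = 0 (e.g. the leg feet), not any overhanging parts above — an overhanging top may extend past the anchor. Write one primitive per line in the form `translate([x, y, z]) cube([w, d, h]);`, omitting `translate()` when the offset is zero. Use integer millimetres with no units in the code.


translate([291, 200, 0]) cube([26, 16, 781]);
translate([525, 200, 0]) cube([26, 16, 781]);
translate([317, 200, 0]) cube([208, 16, 26]);
translate([317, 200, 755]) cube([208, 16, 26]);


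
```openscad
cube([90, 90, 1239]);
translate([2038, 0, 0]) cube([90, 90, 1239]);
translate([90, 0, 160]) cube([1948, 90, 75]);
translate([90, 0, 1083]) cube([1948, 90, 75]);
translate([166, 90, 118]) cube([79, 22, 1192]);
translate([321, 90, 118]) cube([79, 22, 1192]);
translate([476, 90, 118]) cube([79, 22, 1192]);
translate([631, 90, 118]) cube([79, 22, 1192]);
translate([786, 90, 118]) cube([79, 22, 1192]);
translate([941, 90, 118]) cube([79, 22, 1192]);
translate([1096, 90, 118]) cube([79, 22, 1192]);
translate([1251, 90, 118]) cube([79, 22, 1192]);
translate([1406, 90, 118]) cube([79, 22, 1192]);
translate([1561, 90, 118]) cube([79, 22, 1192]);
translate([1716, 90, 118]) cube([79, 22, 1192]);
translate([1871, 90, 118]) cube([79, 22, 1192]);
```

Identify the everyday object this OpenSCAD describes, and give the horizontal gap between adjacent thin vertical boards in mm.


A fence section. The picket gap is 76 mm.

Two posts, two rails, 12 pickets — a fence section. Span 1948 mm holds 12 pickets of 79 mm with 13 equal gaps: ⌊(1948 − 12·79) / 13⌋ = 76 mm.


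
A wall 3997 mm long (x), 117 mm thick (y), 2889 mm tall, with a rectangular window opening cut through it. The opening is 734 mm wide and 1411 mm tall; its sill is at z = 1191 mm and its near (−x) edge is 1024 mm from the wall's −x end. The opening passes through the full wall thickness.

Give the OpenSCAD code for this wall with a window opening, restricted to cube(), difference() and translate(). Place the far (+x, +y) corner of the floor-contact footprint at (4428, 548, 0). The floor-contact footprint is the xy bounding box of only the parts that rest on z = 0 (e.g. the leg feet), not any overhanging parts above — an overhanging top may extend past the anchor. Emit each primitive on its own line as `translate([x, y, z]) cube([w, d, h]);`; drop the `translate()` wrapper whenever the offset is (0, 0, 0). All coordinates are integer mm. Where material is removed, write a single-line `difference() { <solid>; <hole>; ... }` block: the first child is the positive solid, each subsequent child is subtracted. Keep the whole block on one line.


difference() { translate([431, 431, 0]) cube([3997, 117, 2889]); translate([1455, 431, 1191]) cube([734, 117, 1411]); }


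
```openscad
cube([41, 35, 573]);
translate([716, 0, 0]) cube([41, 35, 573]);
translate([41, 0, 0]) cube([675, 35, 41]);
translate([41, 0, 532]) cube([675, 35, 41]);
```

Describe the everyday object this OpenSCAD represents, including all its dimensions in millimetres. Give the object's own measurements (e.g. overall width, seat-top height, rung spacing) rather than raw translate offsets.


A rectangular picture frame lying in the x–z plane (depth along y). The opening is 675 mm wide (x) by 491 mm tall (z), surrounded by a border 41 mm wide on all four sides. The frame is 35 mm deep and is made of two full-height vertical stiles with two horizontal rails fitted between them.


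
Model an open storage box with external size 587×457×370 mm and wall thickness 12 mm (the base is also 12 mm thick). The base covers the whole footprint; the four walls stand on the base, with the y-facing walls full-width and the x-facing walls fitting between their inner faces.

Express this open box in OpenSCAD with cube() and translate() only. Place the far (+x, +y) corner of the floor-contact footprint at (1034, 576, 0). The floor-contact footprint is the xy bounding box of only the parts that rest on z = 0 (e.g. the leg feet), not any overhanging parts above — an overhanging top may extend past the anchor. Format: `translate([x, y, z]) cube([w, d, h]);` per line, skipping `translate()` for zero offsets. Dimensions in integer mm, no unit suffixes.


translate([447, 119, 0]) cube([587, 457, 12]);
translate([447, 119, 12]) cube([587, 12, 358]);
translate([447, 564, 12]) cube([587, 12, 358]);
translate([447, 131, 12]) cube([12, 433, 358]);
translate([1022, 131, 12]) cube([12, 433, 358]);


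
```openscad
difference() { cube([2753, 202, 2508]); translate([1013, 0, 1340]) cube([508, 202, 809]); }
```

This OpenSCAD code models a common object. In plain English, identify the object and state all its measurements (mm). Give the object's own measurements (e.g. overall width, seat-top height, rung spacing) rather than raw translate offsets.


A wall 2753 mm long (x), 202 mm thick (y), 2508 mm tall, with a rectangular window opening cut through it. The opening is 508 mm wide and 809 mm tall; its sill is at z = 1340 mm and its near (−x) edge is 1013 mm from the wall's −x end. The opening passes through the full wall thickness.


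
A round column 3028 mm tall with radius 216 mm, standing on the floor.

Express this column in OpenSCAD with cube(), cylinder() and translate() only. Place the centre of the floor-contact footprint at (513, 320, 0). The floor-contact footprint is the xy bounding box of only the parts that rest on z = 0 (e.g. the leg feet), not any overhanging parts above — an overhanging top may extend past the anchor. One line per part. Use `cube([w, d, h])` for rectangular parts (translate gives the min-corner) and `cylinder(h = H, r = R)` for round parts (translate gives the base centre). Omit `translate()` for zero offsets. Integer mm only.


translate([513, 320, 0]) cylinder(h = 3028, r = 216);


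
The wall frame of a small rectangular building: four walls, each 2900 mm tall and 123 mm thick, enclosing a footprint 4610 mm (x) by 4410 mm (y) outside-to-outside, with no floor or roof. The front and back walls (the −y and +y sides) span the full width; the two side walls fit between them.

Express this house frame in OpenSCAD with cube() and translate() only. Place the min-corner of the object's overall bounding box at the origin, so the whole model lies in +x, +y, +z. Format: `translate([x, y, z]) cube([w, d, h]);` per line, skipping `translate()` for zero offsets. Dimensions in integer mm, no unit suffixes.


cube([4610, 123, 2900]);
translate([0, 4287, 0]) cube([4610, 123, 2900]);
translate([0, 123, 0]) cube([123, 4164, 2900]);
translate([4487, 123, 0]) cube([123, 4164, 2900]);


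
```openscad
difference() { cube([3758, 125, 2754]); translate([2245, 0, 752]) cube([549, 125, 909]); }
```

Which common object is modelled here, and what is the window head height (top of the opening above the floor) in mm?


A wall with a window opening. The window head height is 1661 mm.

A wall with a rectangular opening subtracted — a window. Sill at z = 752, opening 909 mm tall, so the head is at 752 + 909 = 1661 mm.


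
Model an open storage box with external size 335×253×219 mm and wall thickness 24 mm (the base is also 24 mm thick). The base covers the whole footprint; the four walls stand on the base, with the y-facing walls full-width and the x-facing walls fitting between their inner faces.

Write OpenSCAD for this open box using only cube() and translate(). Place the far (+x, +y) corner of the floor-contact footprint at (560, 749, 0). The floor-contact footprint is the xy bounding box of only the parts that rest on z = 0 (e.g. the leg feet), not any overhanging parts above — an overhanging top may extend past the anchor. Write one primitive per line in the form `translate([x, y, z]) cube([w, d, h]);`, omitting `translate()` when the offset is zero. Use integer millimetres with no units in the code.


translate([225, 496, 0]) cube([335, 253, 24]);
translate([225, 496, 24]) cube([335, 24, 195]);
translate([225, 725, 24]) cube([335, 24, 195]);
translate([225, 520, 24]) cube([24, 205, 195]);
translate([536, 520, 24]) cube([24, 205, 195]);


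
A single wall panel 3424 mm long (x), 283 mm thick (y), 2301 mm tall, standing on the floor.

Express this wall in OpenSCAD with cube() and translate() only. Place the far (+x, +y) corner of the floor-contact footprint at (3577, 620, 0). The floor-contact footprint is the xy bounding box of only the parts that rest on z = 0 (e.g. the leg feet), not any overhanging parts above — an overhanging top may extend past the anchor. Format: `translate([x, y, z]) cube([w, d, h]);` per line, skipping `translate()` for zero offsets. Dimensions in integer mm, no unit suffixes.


translate([153, 337, 0]) cube([3424, 283, 2301]);


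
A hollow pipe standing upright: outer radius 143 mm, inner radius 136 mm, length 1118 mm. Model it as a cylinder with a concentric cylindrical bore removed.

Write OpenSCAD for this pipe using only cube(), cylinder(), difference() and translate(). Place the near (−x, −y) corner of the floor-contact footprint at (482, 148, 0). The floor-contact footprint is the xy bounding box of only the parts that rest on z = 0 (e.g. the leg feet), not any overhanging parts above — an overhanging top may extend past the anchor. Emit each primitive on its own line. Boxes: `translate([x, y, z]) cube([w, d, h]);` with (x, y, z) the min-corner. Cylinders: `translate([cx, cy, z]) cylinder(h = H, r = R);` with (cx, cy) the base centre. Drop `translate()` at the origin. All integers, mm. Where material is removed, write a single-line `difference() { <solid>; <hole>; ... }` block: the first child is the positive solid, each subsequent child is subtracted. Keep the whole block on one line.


difference() { translate([625, 291, 0]) cylinder(h = 1118, r = 143); translate([625, 291, 0]) cylinder(h = 1118, r = 136); }


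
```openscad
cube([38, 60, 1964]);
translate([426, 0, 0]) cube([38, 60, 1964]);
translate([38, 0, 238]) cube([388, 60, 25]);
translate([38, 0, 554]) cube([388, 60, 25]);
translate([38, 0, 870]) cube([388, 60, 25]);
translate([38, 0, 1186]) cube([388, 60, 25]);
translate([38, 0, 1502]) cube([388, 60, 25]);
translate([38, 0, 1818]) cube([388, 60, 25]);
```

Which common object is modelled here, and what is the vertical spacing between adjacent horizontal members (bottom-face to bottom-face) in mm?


A ladder. The rung spacing is 316 mm.

Two tall 38×60 posts with 6 short bars between them — a ladder. Adjacent rungs sit at z = 238 and z = 554, so the spacing is 554 − 238 = 316 mm.


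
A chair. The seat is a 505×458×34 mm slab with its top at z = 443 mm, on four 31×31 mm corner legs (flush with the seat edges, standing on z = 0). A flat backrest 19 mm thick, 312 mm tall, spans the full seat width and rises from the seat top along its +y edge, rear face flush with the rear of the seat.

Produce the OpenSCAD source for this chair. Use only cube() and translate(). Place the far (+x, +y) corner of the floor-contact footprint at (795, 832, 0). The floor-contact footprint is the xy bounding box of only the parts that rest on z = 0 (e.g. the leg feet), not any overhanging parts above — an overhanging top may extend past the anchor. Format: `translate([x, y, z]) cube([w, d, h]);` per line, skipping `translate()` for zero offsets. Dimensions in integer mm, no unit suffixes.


// leg_h = 443 - 34 = 409
translate([290, 374, 409]) cube([505, 458, 34]);
translate([290, 374, 0]) cube([31, 31, 409]);
translate([764, 374, 0]) cube([31, 31, 409]);
translate([290, 801, 0]) cube([31, 31, 409]);
translate([764, 801, 0]) cube([31, 31, 409]);
translate([290, 813, 443]) cube([505, 19, 312]);


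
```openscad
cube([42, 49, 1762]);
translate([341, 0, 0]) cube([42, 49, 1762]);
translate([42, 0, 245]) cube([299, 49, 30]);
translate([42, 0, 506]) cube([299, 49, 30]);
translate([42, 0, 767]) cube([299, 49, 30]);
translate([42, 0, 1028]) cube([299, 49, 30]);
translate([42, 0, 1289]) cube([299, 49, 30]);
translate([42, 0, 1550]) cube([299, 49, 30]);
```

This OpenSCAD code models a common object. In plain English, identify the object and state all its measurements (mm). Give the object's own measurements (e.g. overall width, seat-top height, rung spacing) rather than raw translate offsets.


A straight ladder. Two 42×49 mm vertical rails, 1762 mm tall, stand 383 mm apart (outside-to-outside) with their front faces coplanar on the −y side. 6 rungs, each 49 mm deep and 30 mm tall, span between the inner faces of the rails, front faces flush with the rails. The lowest rung's underside is at z = 245 mm and rungs are spaced 261 mm apart (underside to underside).


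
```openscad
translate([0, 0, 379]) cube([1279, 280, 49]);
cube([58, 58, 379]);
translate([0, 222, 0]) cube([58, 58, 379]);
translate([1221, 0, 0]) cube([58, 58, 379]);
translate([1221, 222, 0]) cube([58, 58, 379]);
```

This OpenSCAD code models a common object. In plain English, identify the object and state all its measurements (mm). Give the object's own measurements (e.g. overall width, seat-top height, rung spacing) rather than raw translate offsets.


A bench: a 1279×280 mm seat slab, 49 mm thick, top at z = 428 mm, on four 58×58 mm square legs flush with the seat corners and standing on z = 0.


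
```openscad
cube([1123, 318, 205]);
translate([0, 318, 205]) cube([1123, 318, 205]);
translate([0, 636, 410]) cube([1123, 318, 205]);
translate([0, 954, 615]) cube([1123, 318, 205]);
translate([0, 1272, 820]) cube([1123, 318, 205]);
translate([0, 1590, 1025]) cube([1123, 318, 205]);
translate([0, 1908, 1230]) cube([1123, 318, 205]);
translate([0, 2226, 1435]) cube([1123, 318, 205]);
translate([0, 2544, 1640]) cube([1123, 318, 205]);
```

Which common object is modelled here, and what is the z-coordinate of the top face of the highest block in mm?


A staircase. The total rise is 1845 mm.

9 identical blocks, each offset up and back from the previous — a staircase. Each step is 205 mm tall and there are 9 of them, so the total rise is 9 × 205 = 1845 mm.


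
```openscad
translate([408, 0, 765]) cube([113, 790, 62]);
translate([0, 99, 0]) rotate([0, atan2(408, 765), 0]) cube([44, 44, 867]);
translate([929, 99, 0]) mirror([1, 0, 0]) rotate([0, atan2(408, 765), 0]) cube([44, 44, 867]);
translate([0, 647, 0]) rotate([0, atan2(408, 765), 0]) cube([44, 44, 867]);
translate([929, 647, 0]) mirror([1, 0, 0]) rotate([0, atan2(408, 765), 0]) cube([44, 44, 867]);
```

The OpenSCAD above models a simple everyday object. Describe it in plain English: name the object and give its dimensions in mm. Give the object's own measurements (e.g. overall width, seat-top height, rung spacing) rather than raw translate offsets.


A sawhorse. A 113×790×62 mm beam (x, y, z) sits on two A-frame leg pairs. Each pair is two raked legs of 44×44 mm section (44 mm along y) splaying symmetrically in x. Each leg rises 765 mm vertically over 408 mm of horizontal reach and is 867 mm long along its own axis. Every leg's outer bottom edge rests on the floor and its outer top edge meets a bottom edge of the beam — the left legs (tilting toward +x) meet the beam's −x bottom edge, the right legs (their mirror images, tilting toward −x) meet its +x bottom edge — so the leg tops tuck under the beam, the beam's underside is 765 mm above the floor, and the feet are 929 mm apart outside-to-outside with the beam centred between them. The two leg pairs are set in 99 mm from either end of the beam.


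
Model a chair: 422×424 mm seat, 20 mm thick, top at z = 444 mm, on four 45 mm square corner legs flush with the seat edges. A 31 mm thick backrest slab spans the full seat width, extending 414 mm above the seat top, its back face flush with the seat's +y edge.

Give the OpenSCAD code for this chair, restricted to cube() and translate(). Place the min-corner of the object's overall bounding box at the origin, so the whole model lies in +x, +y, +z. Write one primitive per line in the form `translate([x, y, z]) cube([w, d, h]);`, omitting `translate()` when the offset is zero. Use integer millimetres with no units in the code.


translate([0, 0, 424]) cube([422, 424, 20]);
cube([45, 45, 424]);
translate([377, 0, 0]) cube([45, 45, 424]);
translate([0, 379, 0]) cube([45, 45, 424]);
translate([377, 379, 0]) cube([45, 45, 424]);
translate([0, 393, 444]) cube([422, 31, 414]);


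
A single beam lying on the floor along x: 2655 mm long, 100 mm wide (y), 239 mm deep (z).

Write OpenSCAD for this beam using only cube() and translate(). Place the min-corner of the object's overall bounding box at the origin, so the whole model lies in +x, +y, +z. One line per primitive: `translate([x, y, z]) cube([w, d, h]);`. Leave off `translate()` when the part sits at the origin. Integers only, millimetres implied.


cube([2655, 100, 239]);


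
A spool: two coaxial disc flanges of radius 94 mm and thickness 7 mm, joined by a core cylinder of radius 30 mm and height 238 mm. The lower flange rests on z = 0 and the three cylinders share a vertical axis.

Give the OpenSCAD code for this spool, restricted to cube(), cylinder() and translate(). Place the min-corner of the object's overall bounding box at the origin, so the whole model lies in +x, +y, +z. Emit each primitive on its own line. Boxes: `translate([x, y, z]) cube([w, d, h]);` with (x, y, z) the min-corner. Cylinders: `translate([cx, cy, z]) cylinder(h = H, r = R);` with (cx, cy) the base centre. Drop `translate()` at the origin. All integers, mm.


translate([94, 94, 0]) cylinder(h = 7, r = 94);
translate([94, 94, 7]) cylinder(h = 238, r = 30);
translate([94, 94, 245]) cylinder(h = 7, r = 94);


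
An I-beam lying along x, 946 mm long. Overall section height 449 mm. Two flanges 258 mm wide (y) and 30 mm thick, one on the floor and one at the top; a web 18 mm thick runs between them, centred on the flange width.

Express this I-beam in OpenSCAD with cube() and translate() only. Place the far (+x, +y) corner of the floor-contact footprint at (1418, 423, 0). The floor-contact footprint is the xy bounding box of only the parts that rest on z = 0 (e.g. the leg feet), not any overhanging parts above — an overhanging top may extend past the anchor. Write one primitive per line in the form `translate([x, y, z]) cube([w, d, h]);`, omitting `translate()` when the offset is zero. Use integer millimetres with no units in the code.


translate([472, 165, 0]) cube([946, 258, 30]);
translate([472, 285, 30]) cube([946, 18, 389]);
translate([472, 165, 419]) cube([946, 258, 30]);


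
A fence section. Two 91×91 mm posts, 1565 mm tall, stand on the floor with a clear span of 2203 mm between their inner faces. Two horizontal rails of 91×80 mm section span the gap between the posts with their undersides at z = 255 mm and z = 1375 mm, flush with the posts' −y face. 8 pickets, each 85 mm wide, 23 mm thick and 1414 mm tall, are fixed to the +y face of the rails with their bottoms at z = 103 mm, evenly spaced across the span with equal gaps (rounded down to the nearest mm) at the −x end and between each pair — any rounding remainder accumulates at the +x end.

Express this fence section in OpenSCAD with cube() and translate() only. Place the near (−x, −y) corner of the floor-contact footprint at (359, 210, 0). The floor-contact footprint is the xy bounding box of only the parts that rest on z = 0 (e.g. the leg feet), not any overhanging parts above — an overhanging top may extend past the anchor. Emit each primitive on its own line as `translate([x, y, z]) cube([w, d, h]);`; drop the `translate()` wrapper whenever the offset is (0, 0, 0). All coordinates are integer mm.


translate([359, 210, 0]) cube([91, 91, 1565]);
translate([2653, 210, 0]) cube([91, 91, 1565]);
translate([450, 210, 255]) cube([2203, 91, 80]);
translate([450, 210, 1375]) cube([2203, 91, 80]);
translate([619, 301, 103]) cube([85, 23, 1414]);
translate([873, 301, 103]) cube([85, 23, 1414]);
translate([1127, 301, 103]) cube([85, 23, 1414]);
translate([1381, 301, 103]) cube([85, 23, 1414]);
translate([1635, 301, 103]) cube([85, 23, 1414]);
translate([1889, 301, 103]) cube([85, 23, 1414]);
translate([2143, 301, 103]) cube([85, 23, 1414]);
translate([2397, 301, 103]) cube([85, 23, 1414]);


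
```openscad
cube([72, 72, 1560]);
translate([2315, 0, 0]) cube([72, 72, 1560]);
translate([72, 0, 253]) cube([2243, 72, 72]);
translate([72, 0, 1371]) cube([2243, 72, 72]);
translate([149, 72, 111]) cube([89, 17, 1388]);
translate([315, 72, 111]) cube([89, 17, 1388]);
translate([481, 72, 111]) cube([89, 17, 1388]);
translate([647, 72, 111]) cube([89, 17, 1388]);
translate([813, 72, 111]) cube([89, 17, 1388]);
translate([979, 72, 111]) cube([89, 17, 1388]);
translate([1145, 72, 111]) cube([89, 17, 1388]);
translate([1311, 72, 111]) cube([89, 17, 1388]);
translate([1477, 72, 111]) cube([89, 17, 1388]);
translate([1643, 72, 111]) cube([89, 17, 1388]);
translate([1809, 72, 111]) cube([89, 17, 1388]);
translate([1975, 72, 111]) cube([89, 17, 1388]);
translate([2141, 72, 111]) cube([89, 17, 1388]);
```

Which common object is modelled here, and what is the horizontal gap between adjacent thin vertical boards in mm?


A fence section. The picket gap is 77 mm.

Two posts, two rails, 13 pickets — a fence section. Span 2243 mm holds 13 pickets of 89 mm with 14 equal gaps: ⌊(2243 − 13·89) / 14⌋ = 77 mm.


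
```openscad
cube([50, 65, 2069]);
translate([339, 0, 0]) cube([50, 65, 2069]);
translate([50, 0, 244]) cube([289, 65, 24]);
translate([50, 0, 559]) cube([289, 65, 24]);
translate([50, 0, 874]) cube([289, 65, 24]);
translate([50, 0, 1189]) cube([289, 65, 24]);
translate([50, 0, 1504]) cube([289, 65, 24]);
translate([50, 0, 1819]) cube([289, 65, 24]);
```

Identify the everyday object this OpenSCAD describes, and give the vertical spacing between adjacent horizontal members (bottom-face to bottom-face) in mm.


A ladder. The rung spacing is 315 mm.

Two tall 50×65 posts with 6 short bars between them — a ladder. Adjacent rungs sit at z = 244 and z = 559, so the spacing is 559 − 244 = 315 mm.


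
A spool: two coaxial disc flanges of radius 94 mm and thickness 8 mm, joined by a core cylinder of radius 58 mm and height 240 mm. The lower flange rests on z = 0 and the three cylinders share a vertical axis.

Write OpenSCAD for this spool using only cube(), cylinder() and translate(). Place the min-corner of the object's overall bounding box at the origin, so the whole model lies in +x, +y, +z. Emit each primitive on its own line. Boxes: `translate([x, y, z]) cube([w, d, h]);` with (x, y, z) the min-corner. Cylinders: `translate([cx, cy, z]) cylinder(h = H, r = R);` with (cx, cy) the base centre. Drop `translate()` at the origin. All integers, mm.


translate([94, 94, 0]) cylinder(h = 8, r = 94);
translate([94, 94, 8]) cylinder(h = 240, r = 58);
translate([94, 94, 248]) cylinder(h = 8, r = 94);


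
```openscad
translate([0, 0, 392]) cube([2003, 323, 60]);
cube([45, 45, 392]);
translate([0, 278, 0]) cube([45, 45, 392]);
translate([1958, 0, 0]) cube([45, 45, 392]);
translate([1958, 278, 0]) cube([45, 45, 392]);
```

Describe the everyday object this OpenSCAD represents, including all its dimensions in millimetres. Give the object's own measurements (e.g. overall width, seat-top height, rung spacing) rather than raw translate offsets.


A long wooden bench with a 2003 mm (x) × 323 mm (y) seat, 60 mm thick, its top surface 452 mm above the floor. Four 45 mm square legs at the seat corners, flush with the edges, run from z = 0 to the seat underside.


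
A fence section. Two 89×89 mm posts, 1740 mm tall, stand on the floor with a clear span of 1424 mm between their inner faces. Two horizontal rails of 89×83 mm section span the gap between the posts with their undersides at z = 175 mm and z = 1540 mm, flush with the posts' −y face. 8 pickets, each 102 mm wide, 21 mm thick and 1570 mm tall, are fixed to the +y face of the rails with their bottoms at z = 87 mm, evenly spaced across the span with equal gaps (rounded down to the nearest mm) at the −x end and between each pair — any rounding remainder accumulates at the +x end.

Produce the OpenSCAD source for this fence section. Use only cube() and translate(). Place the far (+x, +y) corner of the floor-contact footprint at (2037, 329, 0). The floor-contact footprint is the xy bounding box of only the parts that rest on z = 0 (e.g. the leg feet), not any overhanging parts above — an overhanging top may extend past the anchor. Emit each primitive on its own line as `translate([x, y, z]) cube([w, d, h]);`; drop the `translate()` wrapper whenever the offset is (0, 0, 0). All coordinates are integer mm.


translate([435, 240, 0]) cube([89, 89, 1740]);
translate([1948, 240, 0]) cube([89, 89, 1740]);
translate([524, 240, 175]) cube([1424, 89, 83]);
translate([524, 240, 1540]) cube([1424, 89, 83]);
translate([591, 329, 87]) cube([102, 21, 1570]);
translate([760, 329, 87]) cube([102, 21, 1570]);
translate([929, 329, 87]) cube([102, 21, 1570]);
translate([1098, 329, 87]) cube([102, 21, 1570]);
translate([1267, 329, 87]) cube([102, 21, 1570]);
translate([1436, 329, 87]) cube([102, 21, 1570]);
translate([1605, 329, 87]) cube([102, 21, 1570]);
translate([1774, 329, 87]) cube([102, 21, 1570]);


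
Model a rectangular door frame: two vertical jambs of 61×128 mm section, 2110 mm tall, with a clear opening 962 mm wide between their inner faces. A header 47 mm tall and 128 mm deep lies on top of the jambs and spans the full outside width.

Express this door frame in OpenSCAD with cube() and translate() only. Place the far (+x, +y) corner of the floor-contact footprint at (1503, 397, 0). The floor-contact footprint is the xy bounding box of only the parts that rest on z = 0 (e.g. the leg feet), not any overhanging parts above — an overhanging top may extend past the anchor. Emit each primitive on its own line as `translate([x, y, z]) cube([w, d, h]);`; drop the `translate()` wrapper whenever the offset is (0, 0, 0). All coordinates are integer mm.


translate([419, 269, 0]) cube([61, 128, 2110]);
translate([1442, 269, 0]) cube([61, 128, 2110]);
translate([419, 269, 2110]) cube([1084, 128, 47]);


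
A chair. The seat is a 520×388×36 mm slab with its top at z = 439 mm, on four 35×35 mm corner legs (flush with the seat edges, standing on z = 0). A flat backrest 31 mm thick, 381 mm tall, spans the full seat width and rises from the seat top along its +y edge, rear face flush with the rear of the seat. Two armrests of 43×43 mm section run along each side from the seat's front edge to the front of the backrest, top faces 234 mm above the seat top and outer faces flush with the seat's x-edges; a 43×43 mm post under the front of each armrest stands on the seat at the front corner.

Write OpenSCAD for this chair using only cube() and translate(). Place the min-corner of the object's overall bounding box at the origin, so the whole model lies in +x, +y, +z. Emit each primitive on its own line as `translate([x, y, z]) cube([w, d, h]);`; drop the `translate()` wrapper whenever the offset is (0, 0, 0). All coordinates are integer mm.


translate([0, 0, 403]) cube([520, 388, 36]);
cube([35, 35, 403]);
translate([485, 0, 0]) cube([35, 35, 403]);
translate([0, 353, 0]) cube([35, 35, 403]);
translate([485, 353, 0]) cube([35, 35, 403]);
translate([0, 357, 439]) cube([520, 31, 381]);
translate([0, 0, 630]) cube([43, 357, 43]);
translate([477, 0, 630]) cube([43, 357, 43]);
translate([0, 0, 439]) cube([43, 43, 191]);
translate([477, 0, 439]) cube([43, 43, 191]);


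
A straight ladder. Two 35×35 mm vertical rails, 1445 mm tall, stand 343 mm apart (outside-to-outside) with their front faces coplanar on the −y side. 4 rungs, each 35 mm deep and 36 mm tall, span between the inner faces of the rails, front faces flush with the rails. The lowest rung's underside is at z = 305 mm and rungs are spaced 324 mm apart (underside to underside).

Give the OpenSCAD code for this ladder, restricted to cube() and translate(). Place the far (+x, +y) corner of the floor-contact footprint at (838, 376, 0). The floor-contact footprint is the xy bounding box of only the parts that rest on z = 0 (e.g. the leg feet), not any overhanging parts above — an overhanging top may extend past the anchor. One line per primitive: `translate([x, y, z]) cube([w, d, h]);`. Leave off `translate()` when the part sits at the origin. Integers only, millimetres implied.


// rung span = 343 - 2*35 = 273
// rung[k] z = 305 + k*324
translate([495, 341, 0]) cube([35, 35, 1445]);
translate([803, 341, 0]) cube([35, 35, 1445]);
translate([530, 341, 305]) cube([273, 35, 36]);
translate([530, 341, 629]) cube([273, 35, 36]);
translate([530, 341, 953]) cube([273, 35, 36]);
translate([530, 341, 1277]) cube([273, 35, 36]);


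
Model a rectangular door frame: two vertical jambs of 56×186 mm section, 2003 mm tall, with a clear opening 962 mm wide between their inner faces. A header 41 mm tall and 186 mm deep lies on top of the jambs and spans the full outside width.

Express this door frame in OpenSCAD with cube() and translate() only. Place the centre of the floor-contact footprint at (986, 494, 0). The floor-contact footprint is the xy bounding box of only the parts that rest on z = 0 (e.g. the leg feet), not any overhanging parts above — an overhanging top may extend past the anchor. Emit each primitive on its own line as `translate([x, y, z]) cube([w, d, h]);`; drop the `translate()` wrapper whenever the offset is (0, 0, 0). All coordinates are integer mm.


translate([449, 401, 0]) cube([56, 186, 2003]);
translate([1467, 401, 0]) cube([56, 186, 2003]);
translate([449, 401, 2003]) cube([1074, 186, 41]);


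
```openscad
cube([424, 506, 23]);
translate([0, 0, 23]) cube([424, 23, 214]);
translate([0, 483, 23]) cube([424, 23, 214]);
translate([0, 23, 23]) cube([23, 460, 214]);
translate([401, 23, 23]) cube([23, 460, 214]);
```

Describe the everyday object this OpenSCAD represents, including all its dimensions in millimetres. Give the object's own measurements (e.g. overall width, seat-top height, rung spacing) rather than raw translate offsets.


An open-topped rectangular box: outside dimensions 424×506×237 mm, with a uniform wall and base thickness of 23 mm. The base is a full 424×506 slab on the floor; four walls sit on top of the base. The front and back walls (the −y and +y sides) span the full width; the two side walls fit between them.
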